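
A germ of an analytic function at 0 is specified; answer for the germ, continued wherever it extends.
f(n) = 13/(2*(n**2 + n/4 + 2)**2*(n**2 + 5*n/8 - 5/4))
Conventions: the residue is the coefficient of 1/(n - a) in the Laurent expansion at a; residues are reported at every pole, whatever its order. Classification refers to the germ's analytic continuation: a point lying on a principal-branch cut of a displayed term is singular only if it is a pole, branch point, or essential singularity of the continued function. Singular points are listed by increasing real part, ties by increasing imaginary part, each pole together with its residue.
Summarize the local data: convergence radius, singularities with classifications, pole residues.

Denominator factor (n**2 + 5*n/8 - 5/4): discriminant 345/64, real irrational roots -5/16 + (1/16)*sqrt(345) and -5/16 - (1/16)*sqrt(345); poles of order 1, moduli -5/16 + (1/16)*sqrt(345) and 5/16 + (1/16)*sqrt(345).
Denominator factor (n**2 + n/4 + 2)^2: discriminant -127/16, complex-conjugate roots (-1/8) + ((1/8)*sqrt(127))*i and (-1/8) - ((1/8)*sqrt(127))*i; poles of order 2, moduli sqrt(2) and sqrt(2).
The radius of convergence is the smallest modulus among the singular points: -5/16 + (1/16)*sqrt(345).
The factor n**2 + 5*n/8 - 5/4 splits as (n - a)(n - a') with a = -5/16 - (1/16)*sqrt(345), a' = -5/16 + (1/16)*sqrt(345). At the order-1 pole a set g(n) = (n - a)*f(n) = [13/(2*(n**2 + n/4 + 2)**2)] / (n - a').
Simple pole: residue = g(a) at a = -5/16 - (1/16)*sqrt(345), which is 134472/2036329 - (9821032/702533505)*sqrt(345).
The factor n**2 + n/4 + 2 splits as (n - a)(n - a') with a = (-1/8) - ((1/8)*sqrt(127))*i, a' = (-1/8) + ((1/8)*sqrt(127))*i. At the order-2 pole a set g(n) = (n - a)^2*f(n) = [13/(2*(n**2 + 5*n/8 - 5/4))] / (n - a')^2.
Order-2 pole: residue = g'(a); g'((-1/8) - ((1/8)*sqrt(127))*i) = (-134472/2036329) - ((1099044024/32843950441)*sqrt(127))*i, so the residue is (-134472/2036329) - ((1099044024/32843950441)*sqrt(127))*i.
The factor n**2 + n/4 + 2 splits as (n - a)(n - a') with a = (-1/8) + ((1/8)*sqrt(127))*i, a' = (-1/8) - ((1/8)*sqrt(127))*i. At the order-2 pole a set g(n) = (n - a)^2*f(n) = [13/(2*(n**2 + 5*n/8 - 5/4))] / (n - a')^2.
Order-2 pole: residue = g'(a); g'((-1/8) + ((1/8)*sqrt(127))*i) = (-134472/2036329) + ((1099044024/32843950441)*sqrt(127))*i, so the residue is (-134472/2036329) + ((1099044024/32843950441)*sqrt(127))*i.
The factor n**2 + 5*n/8 - 5/4 splits as (n - a)(n - a') with a = -5/16 + (1/16)*sqrt(345), a' = -5/16 - (1/16)*sqrt(345). At the order-1 pole a set g(n) = (n - a)*f(n) = [13/(2*(n**2 + n/4 + 2)**2)] / (n - a').
Simple pole: residue = g(a) at a = -5/16 + (1/16)*sqrt(345), which is 134472/2036329 + (9821032/702533505)*sqrt(345).
List the singular points by increasing real part (a conjugate pair: the negative imaginary part first).

Radius of convergence at 0: -5/16 + (1/16)*sqrt(345).
At -5/16 - (1/16)*sqrt(345): a pole of order 1; residue 134472/2036329 - (9821032/702533505)*sqrt(345).
At (-1/8) - ((1/8)*sqrt(127))*i: a pole of order 2; residue (-134472/2036329) - ((1099044024/32843950441)*sqrt(127))*i.
At (-1/8) + ((1/8)*sqrt(127))*i: a pole of order 2; residue (-134472/2036329) + ((1099044024/32843950441)*sqrt(127))*i.
At -5/16 + (1/16)*sqrt(345): a pole of order 1; residue 134472/2036329 + (9821032/702533505)*sqrt(345).


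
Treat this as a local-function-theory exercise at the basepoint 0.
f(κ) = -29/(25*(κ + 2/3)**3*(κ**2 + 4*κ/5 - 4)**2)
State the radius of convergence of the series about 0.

The radius of convergence is 2/3.

Denominator factor (κ + 2/3)^3: pole of order 3 at -2/3, modulus 2/3.
Denominator factor (κ**2 + 4*κ/5 - 4)^2: discriminant 416/25, real irrational roots -2/5 + (2/5)*sqrt(26) and -2/5 - (2/5)*sqrt(26); poles of order 2, moduli -2/5 + (2/5)*sqrt(26) and 2/5 + (2/5)*sqrt(26).
The radius of convergence is the smallest modulus among the singular points: 2/3.


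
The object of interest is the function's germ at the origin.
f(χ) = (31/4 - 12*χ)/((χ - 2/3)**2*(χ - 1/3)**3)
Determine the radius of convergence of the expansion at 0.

Denominator factor (χ - 2/3)^2: pole of order 2 at 2/3, modulus 2/3.
Denominator factor (χ - 1/3)^3: pole of order 3 at 1/3, modulus 1/3.
The radius of convergence is the smallest modulus among the singular points: 1/3.

The radius of convergence is 1/3.


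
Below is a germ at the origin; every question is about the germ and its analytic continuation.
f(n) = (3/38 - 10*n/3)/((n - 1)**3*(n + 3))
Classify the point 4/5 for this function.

Denominator factors: n + 3 = 19/5 at n = 4/5; n - 1 = -1/5 at n = 4/5 — none vanishes.
So the germ continues analytically to 4/5.

The point is a regular point.


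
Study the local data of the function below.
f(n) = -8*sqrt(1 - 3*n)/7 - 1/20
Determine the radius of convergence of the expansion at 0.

Branch term (-8/7)*sqrt(1 - n/(1/3)): its argument vanishes at n = 1/3, a square-root branch point, modulus 1/3.
The radius of convergence is the smallest modulus among the singular points: 1/3.

The radius of convergence is 1/3.


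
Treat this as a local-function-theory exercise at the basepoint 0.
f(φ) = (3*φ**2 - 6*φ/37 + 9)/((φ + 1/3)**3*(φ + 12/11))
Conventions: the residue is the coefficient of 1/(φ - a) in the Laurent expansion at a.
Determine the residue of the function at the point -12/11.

At the order-1 pole -12/11 set g(φ) = (φ - (-12/11))*f(φ) = (3*φ**2 - 6*φ/37 + 9)/(φ + 1/3)**3.
Simple pole: residue = g(a) at a = -12/11, which is -16949493/578125.

The residue is -16949493/578125.


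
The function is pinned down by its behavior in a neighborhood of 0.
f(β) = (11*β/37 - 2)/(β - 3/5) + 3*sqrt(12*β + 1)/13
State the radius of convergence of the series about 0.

The radius of convergence is 1/12.

Denominator factor (β - 3/5): pole of order 1 at 3/5, modulus 3/5.
Branch term (3/13)*sqrt(1 - β/(-1/12)): its argument vanishes at β = -1/12, a square-root branch point, modulus 1/12.
The radius of convergence is the smallest modulus among the singular points: 1/12.


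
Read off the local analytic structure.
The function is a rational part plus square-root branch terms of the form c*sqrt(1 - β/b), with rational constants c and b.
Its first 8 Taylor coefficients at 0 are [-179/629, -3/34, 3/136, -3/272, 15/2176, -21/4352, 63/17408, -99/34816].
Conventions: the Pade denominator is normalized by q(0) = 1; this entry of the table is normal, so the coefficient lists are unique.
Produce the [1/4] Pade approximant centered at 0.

The Pade approximant has numerator coefficients [-179/629, -28336436983/127874141338]; denominator coefficients [1, 47635264/101648761, -55123155/813190088, 15113649/813190088, -64487781/13011041408].

Taylor coefficients needed (read off): a_0 = -179/629, a_1 = -3/34, a_2 = 3/136, a_3 = -3/272, a_4 = 15/2176, a_5 = -21/4352.
Write the denominator as Q(β) = 1 + q1*β + q2*β^2 + q3*β^3 + q4*β^4. Requiring Q*f - P = O(β^6) with deg P <= 1 kills the coefficients of β^2..β^5 in Q*f:
  β^2: a_2 + q1*a_1 + q2*a_0 = 0, i.e. 3/136 + (-3/34)*q1 + (-179/629)*q2 = 0.
  β^3: a_3 + q1*a_2 + q2*a_1 + q3*a_0 = 0, i.e. -3/272 + (3/136)*q1 + (-3/34)*q2 + (-179/629)*q3 = 0.
  β^4: a_4 + q1*a_3 + q2*a_2 + q3*a_1 + q4*a_0 = 0, i.e. 15/2176 + (-3/272)*q1 + (3/136)*q2 + (-3/34)*q3 + (-179/629)*q4 = 0.
  β^5: a_5 + q1*a_4 + q2*a_3 + q3*a_2 + q4*a_1 = 0, i.e. -21/4352 + (15/2176)*q1 + (-3/272)*q2 + (3/136)*q3 + (-3/34)*q4 = 0.
Solving this linear system: q1 = 47635264/101648761, q2 = -55123155/813190088, q3 = 15113649/813190088, q4 = -64487781/13011041408.
The numerator is Q*f truncated at degree 1: P0 = a_0 = -179/629; P1 = a_1 + q1*a_0 = -28336436983/127874141338.


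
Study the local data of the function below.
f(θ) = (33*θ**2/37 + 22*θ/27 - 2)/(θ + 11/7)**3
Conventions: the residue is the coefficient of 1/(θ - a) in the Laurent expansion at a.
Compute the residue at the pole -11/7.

The residue is 33/37.

At the order-3 pole -11/7 set g(θ) = (θ - (-11/7))^3*f(θ) = 33*θ**2/37 + 22*θ/27 - 2.
Order-3 pole: residue = g''(a)/2; g''(-11/7) = 66/37, so the residue is 33/37.


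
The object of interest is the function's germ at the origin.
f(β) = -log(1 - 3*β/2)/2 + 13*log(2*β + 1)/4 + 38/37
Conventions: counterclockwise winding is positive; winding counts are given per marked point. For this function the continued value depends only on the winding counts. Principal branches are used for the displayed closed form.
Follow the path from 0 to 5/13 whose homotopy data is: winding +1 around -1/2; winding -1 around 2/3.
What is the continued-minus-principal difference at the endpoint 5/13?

The rational part is single-valued and drops out of the difference; each branch term changes only by its own monodromy.
(13/4)*log(1 - β/(-1/2)): each positive loop around -1/2 adds 2*pi*i to the log, so winding +1 contributes (13/4)*(1)*2*pi*i = (13/2)*pi*i.
(-1/2)*log(1 - β/(2/3)): each positive loop around 2/3 adds 2*pi*i to the log, so winding -1 contributes (-1/2)*(-1)*2*pi*i = pi*i.
Summing the contributions at β = 5/13 gives (15/2)*pi*i.

Continued minus principal equals (15/2)*pi*i.


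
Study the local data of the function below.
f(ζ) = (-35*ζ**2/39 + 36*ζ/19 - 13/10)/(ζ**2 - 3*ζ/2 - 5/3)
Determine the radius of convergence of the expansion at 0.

The radius of convergence is -3/4 + (1/12)*sqrt(321).

Denominator factor (ζ**2 - 3*ζ/2 - 5/3): discriminant 107/12, real irrational roots 3/4 + (1/12)*sqrt(321) and 3/4 - (1/12)*sqrt(321); poles of order 1, moduli 3/4 + (1/12)*sqrt(321) and -3/4 + (1/12)*sqrt(321).
The radius of convergence is the smallest modulus among the singular points: -3/4 + (1/12)*sqrt(321).


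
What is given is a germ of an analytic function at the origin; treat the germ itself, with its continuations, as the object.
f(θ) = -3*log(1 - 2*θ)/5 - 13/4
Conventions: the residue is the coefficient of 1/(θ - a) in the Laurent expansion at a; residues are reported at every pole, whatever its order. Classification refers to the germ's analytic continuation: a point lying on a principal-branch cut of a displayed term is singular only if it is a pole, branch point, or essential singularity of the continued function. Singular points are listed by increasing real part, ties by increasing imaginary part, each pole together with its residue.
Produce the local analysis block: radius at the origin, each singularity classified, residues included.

Radius of convergence at 0: 1/2.
At 1/2: a logarithmic branch point.

Branch term (-3/5)*log(1 - θ/(1/2)): its argument vanishes at θ = 1/2, a logarithmic branch point, modulus 1/2.
The radius of convergence is the smallest modulus among the singular points: 1/2.


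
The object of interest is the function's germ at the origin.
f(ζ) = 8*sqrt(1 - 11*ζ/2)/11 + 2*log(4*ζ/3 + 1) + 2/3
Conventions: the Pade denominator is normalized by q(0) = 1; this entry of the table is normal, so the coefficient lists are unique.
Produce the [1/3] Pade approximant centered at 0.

The Pade approximant has numerator coefficients [46/33, -3342163579/90427480]; denominator coefficients [1, -443797639/16441360, 796967039/49324080, -323574707357/3551333760].

Taylor coefficients needed (expand at 0): a_0 = 46/33, a_1 = 2/3, a_2 = -163/36, a_3 = -7753/1296, a_4 = -571823/20736.
Write the denominator as Q(ζ) = 1 + q1*ζ + q2*ζ^2 + q3*ζ^3. Requiring Q*f - P = O(ζ^5) with deg P <= 1 kills the coefficients of ζ^2..ζ^4 in Q*f:
  ζ^2: a_2 + q1*a_1 + q2*a_0 = 0, i.e. -163/36 + (2/3)*q1 + (46/33)*q2 = 0.
  ζ^3: a_3 + q1*a_2 + q2*a_1 + q3*a_0 = 0, i.e. -7753/1296 + (-163/36)*q1 + (2/3)*q2 + (46/33)*q3 = 0.
  ζ^4: a_4 + q1*a_3 + q2*a_2 + q3*a_1 = 0, i.e. -571823/20736 + (-7753/1296)*q1 + (-163/36)*q2 + (2/3)*q3 = 0.
Solving this linear system: q1 = -443797639/16441360, q2 = 796967039/49324080, q3 = -323574707357/3551333760.
The numerator is Q*f truncated at degree 1: P0 = a_0 = 46/33; P1 = a_1 + q1*a_0 = -3342163579/90427480.


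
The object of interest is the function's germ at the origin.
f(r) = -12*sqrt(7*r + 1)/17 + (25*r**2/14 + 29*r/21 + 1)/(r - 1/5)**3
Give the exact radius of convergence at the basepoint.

Denominator factor (r - 1/5)^3: pole of order 3 at 1/5, modulus 1/5.
Branch term (-12/17)*sqrt(1 - r/(-1/7)): its argument vanishes at r = -1/7, a square-root branch point, modulus 1/7.
The radius of convergence is the smallest modulus among the singular points: 1/7.

The radius of convergence is 1/7.


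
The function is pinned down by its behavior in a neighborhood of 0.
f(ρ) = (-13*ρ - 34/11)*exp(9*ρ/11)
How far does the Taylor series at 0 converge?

The radius of convergence is infinite.

The factor exp(9*ρ/11) is entire and contributes no finite singular point.
The polynomial part has no poles.
No finite singular points: the Taylor series at 0 converges everywhere.


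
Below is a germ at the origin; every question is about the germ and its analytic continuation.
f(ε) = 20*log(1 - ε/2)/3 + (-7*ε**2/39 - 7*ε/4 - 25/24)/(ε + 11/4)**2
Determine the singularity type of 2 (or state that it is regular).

The point is a logarithmic branch point.

The term (20/3)*log(1 - ε/(2)) has argument 1 - 2/(2) = 0 at 2: a logarithmic (infinitely-sheeted) branch point; the remaining terms are analytic or single-valued there.


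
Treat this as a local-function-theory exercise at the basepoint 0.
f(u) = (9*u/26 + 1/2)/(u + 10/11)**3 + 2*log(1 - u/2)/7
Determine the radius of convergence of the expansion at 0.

Denominator factor (u + 10/11)^3: pole of order 3 at -10/11, modulus 10/11.
Branch term (2/7)*log(1 - u/(2)): its argument vanishes at u = 2, a logarithmic branch point, modulus 2.
The radius of convergence is the smallest modulus among the singular points: 10/11.

The radius of convergence is 10/11.


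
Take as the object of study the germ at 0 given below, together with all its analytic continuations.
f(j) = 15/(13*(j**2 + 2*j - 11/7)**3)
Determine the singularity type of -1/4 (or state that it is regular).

Denominator factors: j**2 + 2*j - 11/7 = -225/112 at j = -1/4 — none vanishes.
So the germ continues analytically to -1/4.

The point is a regular point.


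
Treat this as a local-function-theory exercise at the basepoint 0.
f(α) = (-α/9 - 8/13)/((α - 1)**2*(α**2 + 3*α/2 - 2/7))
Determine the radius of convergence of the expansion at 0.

Denominator factor (α**2 + 3*α/2 - 2/7): discriminant 95/28, real irrational roots -3/4 + (1/28)*sqrt(665) and -3/4 - (1/28)*sqrt(665); poles of order 1, moduli -3/4 + (1/28)*sqrt(665) and 3/4 + (1/28)*sqrt(665).
Denominator factor (α - 1)^2: pole of order 2 at 1, modulus 1.
The radius of convergence is the smallest modulus among the singular points: -3/4 + (1/28)*sqrt(665).

The radius of convergence is -3/4 + (1/28)*sqrt(665).


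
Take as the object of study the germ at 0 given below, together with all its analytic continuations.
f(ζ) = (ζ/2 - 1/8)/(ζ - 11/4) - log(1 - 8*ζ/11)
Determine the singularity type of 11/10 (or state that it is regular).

The point is a regular point.

Denominator factors: ζ - 11/4 = -33/20 at ζ = 11/10 — none vanishes.
Branch term log(1 - ζ/(11/8)): argument at 11/10 is 1/5, nonzero, so 11/10 is not its branch point (a point on a principal cut is still regular for the continued germ).
So the germ continues analytically to 11/10.


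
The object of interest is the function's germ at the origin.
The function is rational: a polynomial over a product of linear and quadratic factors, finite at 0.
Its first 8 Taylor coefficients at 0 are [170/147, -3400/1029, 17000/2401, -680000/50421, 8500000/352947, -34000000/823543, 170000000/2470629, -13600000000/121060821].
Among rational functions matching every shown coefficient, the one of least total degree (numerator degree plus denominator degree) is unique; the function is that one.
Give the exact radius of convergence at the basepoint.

The radius of convergence is 7/10.

No rational of total degree below 2 reproduces all 8 coefficients; solving the [0/2] Pade equations on them gives f(j) = 17/(30*(j + 7/10)**2), whose expansion matches every shown term.
Denominator factor (j + 7/10)^2: pole of order 2 at -7/10, modulus 7/10.
The radius of convergence is the smallest modulus among the singular points: 7/10.


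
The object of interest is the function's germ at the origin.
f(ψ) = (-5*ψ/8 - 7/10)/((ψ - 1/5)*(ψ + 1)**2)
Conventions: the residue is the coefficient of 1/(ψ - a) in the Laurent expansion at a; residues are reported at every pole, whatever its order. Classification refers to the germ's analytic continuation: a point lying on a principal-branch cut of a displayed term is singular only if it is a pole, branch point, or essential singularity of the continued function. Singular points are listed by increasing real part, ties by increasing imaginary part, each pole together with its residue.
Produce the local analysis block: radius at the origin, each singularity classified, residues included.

Radius of convergence at 0: 1/5.
At -1: a pole of order 2; residue 55/96.
At 1/5: a pole of order 1; residue -55/96.

Denominator factor (ψ + 1)^2: pole of order 2 at -1, modulus 1.
Denominator factor (ψ - 1/5): pole of order 1 at 1/5, modulus 1/5.
The radius of convergence is the smallest modulus among the singular points: 1/5.
At the order-2 pole -1 set g(ψ) = (ψ - (-1))^2*f(ψ) = (-5*ψ/8 - 7/10)/(ψ - 1/5).
Order-2 pole: residue = g'(a); g'(-1) = 55/96, so the residue is 55/96.
At the order-1 pole 1/5 set g(ψ) = (ψ - (1/5))*f(ψ) = (-5*ψ/8 - 7/10)/(ψ + 1)**2.
Simple pole: residue = g(a) at a = 1/5, which is -55/96.
List the singular points by increasing real part (a conjugate pair: the negative imaginary part first).


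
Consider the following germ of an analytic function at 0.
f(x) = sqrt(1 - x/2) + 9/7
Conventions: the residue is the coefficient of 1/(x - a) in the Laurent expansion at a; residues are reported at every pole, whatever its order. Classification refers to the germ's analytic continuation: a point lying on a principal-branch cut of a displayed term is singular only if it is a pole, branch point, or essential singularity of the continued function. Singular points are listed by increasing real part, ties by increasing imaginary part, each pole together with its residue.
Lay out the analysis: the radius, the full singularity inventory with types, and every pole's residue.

Radius of convergence at 0: 2.
At 2: an algebraic (square-root) branch point.

Branch term (1)*sqrt(1 - x/(2)): its argument vanishes at x = 2, a square-root branch point, modulus 2.
The radius of convergence is the smallest modulus among the singular points: 2.


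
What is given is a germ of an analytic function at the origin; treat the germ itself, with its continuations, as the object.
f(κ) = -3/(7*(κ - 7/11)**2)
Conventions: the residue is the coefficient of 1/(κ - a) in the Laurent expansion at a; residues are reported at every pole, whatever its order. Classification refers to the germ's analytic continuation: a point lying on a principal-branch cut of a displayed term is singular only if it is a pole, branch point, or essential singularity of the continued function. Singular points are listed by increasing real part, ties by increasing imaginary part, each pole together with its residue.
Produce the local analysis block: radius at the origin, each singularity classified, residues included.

Denominator factor (κ - 7/11)^2: pole of order 2 at 7/11, modulus 7/11.
The radius of convergence is the smallest modulus among the singular points: 7/11.
At the order-2 pole 7/11 set g(κ) = (κ - (7/11))^2*f(κ) = -3/7.
Order-2 pole: residue = g'(a); g'(7/11) = 0, so the residue is 0.

Radius of convergence at 0: 7/11.
At 7/11: a pole of order 2; residue 0.


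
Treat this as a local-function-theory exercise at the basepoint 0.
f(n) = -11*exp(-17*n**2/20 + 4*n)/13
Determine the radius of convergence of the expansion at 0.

The factor exp(-17*n**2/20 + 4*n) is entire and contributes no finite singular point.
The polynomial part has no poles.
No finite singular points: the Taylor series at 0 converges everywhere.

The radius of convergence is infinite.


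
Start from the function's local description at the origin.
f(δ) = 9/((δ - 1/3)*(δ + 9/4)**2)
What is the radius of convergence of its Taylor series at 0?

Denominator factor (δ + 9/4)^2: pole of order 2 at -9/4, modulus 9/4.
Denominator factor (δ - 1/3): pole of order 1 at 1/3, modulus 1/3.
The radius of convergence is the smallest modulus among the singular points: 1/3.

The radius of convergence is 1/3.


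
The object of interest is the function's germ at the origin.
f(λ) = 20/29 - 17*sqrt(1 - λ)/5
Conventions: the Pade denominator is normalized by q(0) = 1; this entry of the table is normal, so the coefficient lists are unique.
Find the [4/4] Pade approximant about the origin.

The Pade approximant has numerator coefficients [-393/145, 3737/580, -11811/2320, 1379/928, -4337/37120]; denominator coefficients [1, -7/4, 15/16, -5/32, 1/256].


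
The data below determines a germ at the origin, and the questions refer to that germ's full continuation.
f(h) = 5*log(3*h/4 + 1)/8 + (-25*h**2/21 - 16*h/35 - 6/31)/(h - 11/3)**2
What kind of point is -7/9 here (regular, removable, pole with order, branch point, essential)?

Denominator factors: h - 11/3 = -40/9 at h = -7/9 — none vanishes.
Branch term log(1 - h/(-4/3)): argument at -7/9 is 5/12, nonzero, so -7/9 is not its branch point (a point on a principal cut is still regular for the continued germ).
So the germ continues analytically to -7/9.

The point is a regular point.


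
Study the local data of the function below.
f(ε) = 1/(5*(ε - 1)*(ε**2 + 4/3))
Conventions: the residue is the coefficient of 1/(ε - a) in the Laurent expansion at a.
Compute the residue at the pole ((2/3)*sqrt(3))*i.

The residue is (-3/70) + ((3/140)*sqrt(3))*i.

The factor ε**2 + 4/3 splits as (ε - a)(ε - a') with a = ((2/3)*sqrt(3))*i, a' = -((2/3)*sqrt(3))*i. At the order-1 pole a set g(ε) = (ε - a)*f(ε) = [1/(5*(ε - 1))] / (ε - a').
Simple pole: residue = g(a) at a = ((2/3)*sqrt(3))*i, which is (-3/70) + ((3/140)*sqrt(3))*i.


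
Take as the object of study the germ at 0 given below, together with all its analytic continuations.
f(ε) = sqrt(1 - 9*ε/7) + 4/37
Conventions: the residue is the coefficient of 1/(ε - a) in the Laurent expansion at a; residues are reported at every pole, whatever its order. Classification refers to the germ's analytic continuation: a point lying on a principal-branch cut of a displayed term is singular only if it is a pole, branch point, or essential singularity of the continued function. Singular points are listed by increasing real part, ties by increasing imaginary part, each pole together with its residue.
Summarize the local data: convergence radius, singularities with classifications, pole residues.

Branch term (1)*sqrt(1 - ε/(7/9)): its argument vanishes at ε = 7/9, a square-root branch point, modulus 7/9.
The radius of convergence is the smallest modulus among the singular points: 7/9.

Radius of convergence at 0: 7/9.
At 7/9: an algebraic (square-root) branch point.


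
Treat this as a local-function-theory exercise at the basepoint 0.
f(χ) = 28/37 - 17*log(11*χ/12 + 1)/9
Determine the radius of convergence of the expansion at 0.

Branch term (-17/9)*log(1 - χ/(-12/11)): its argument vanishes at χ = -12/11, a logarithmic branch point, modulus 12/11.
The radius of convergence is the smallest modulus among the singular points: 12/11.

The radius of convergence is 12/11.


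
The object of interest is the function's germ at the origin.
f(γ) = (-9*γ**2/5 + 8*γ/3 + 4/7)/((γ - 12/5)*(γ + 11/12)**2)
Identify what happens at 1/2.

Denominator factors: γ + 11/12 = 17/12 at γ = 1/2; γ - 12/5 = -19/10 at γ = 1/2 — none vanishes.
So the germ continues analytically to 1/2.

The point is a regular point.


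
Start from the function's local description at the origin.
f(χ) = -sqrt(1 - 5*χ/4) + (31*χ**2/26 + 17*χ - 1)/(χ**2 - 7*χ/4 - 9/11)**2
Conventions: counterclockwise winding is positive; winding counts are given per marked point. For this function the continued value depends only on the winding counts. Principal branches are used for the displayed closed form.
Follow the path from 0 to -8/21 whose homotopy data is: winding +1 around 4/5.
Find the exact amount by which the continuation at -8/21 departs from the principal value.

The rational part is single-valued and drops out of the difference; each branch term changes only by its own monodromy.
(-1)*sqrt(1 - χ/(4/5)): winding +1 is odd, the square root flips sign, contributing -2*(-1)*sqrt(1 - (-8/21)/(4/5)) = -2*(-1)*sqrt(31/21) = (2/21)*sqrt(651).
Summing the contributions at χ = -8/21 gives (2/21)*sqrt(651).

Continued minus principal equals (2/21)*sqrt(651).


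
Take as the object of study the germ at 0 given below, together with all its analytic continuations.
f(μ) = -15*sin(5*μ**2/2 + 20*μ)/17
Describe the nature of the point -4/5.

The point is a regular point.

There is no denominator, hence no pole anywhere.
The factor -sin(5*μ**2/2 + 20*μ) is entire.
So the germ continues analytically to -4/5.


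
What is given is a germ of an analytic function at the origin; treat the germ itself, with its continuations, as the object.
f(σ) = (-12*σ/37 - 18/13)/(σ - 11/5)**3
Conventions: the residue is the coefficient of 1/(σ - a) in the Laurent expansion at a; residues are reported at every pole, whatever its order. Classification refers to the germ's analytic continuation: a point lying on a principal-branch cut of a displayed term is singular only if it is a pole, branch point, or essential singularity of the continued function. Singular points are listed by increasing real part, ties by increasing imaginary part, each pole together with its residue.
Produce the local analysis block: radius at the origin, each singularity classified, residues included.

Radius of convergence at 0: 11/5.
At 11/5: a pole of order 3; residue 0.

Denominator factor (σ - 11/5)^3: pole of order 3 at 11/5, modulus 11/5.
The radius of convergence is the smallest modulus among the singular points: 11/5.
At the order-3 pole 11/5 set g(σ) = (σ - (11/5))^3*f(σ) = -12*σ/37 - 18/13.
Order-3 pole: residue = g''(a)/2; g''(11/5) = 0, so the residue is 0.


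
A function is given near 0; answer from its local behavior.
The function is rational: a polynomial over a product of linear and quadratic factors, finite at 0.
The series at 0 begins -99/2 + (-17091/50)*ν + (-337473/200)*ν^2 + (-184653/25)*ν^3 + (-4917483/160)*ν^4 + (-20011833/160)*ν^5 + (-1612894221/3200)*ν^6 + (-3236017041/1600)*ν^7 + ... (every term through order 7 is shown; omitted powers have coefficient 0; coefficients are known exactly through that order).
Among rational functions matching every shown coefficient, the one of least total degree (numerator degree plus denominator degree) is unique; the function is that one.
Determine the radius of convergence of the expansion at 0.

No rational of total degree below 4 reproduces all 8 coefficients; solving the [1/3] Pade equations on them gives f(ν) = (11/2 - 13*ν/25)/((ν - 2/3)**2*(ν - 1/4)), whose expansion matches every shown term.
Denominator factor (ν - 1/4): pole of order 1 at 1/4, modulus 1/4.
Denominator factor (ν - 2/3)^2: pole of order 2 at 2/3, modulus 2/3.
The radius of convergence is the smallest modulus among the singular points: 1/4.

The radius of convergence is 1/4.


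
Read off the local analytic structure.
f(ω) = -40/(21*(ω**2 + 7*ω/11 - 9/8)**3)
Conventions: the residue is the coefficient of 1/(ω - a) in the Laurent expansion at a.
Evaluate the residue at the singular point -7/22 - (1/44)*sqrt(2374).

The residue is (51536320/11707123421)*sqrt(2374).

The factor ω**2 + 7*ω/11 - 9/8 splits as (ω - a)(ω - a') with a = -7/22 - (1/44)*sqrt(2374), a' = -7/22 + (1/44)*sqrt(2374). At the order-3 pole a set g(ω) = (ω - a)^3*f(ω) = [-40/21] / (ω - a')^3.
Order-3 pole: residue = g''(a)/2; g''(-7/22 - (1/44)*sqrt(2374)) = (103072640/11707123421)*sqrt(2374), so the residue is (51536320/11707123421)*sqrt(2374).


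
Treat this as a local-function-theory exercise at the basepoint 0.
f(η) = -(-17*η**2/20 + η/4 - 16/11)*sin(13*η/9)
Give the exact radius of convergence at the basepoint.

The factor -sin(13*η/9) is entire and contributes no finite singular point.
The polynomial part has no poles.
No finite singular points: the Taylor series at 0 converges everywhere.

The radius of convergence is infinite.


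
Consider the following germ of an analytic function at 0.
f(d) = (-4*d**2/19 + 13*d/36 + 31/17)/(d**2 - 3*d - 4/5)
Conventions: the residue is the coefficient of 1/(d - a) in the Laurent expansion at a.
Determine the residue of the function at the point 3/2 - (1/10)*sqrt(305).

The factor d**2 - 3*d - 4/5 splits as (d - a)(d - a') with a = 3/2 - (1/10)*sqrt(305), a' = 3/2 + (1/10)*sqrt(305). At the order-1 pole a set g(d) = (d - a)*f(d) = [-4*d**2/19 + 13*d/36 + 31/17] / (d - a').
Simple pole: residue = g(a) at a = 3/2 - (1/10)*sqrt(305), which is -185/1368 - (48427/2364360)*sqrt(305).

The residue is -185/1368 - (48427/2364360)*sqrt(305).


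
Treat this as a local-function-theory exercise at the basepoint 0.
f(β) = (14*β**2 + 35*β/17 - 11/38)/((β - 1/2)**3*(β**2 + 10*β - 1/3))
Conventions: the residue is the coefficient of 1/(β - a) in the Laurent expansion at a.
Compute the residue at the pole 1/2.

The residue is -21152544/66337417.

At the order-3 pole 1/2 set g(β) = (β - (1/2))^3*f(β) = (14*β**2 + 35*β/17 - 11/38)/(β**2 + 10*β - 1/3).
Order-3 pole: residue = g''(a)/2; g''(1/2) = -42305088/66337417, so the residue is -21152544/66337417.


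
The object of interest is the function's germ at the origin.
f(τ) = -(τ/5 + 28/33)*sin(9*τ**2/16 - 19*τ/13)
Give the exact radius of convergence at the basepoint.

The radius of convergence is infinite.

The factor -sin(9*τ**2/16 - 19*τ/13) is entire and contributes no finite singular point.
The polynomial part has no poles.
No finite singular points: the Taylor series at 0 converges everywhere.


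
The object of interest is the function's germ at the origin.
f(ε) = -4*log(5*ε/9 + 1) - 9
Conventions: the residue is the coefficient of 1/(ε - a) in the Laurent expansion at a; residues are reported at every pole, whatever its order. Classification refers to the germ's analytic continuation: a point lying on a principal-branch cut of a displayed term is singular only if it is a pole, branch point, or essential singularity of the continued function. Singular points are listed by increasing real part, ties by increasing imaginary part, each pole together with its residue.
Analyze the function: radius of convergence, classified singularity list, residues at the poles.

Branch term (-4)*log(1 - ε/(-9/5)): its argument vanishes at ε = -9/5, a logarithmic branch point, modulus 9/5.
The radius of convergence is the smallest modulus among the singular points: 9/5.

Radius of convergence at 0: 9/5.
At -9/5: a logarithmic branch point.


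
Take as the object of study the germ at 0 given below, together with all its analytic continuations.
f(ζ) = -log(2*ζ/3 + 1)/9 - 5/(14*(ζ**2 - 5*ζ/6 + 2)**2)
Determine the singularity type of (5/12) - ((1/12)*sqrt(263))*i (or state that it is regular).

The denominator factor ζ**2 - 5*ζ/6 + 2 vanishes at (5/12) - ((1/12)*sqrt(263))*i and appears to the power 2; the numerator there equals -5/14, nonzero, and no other factor vanishes.
The branch terms are analytic at this point.
Hence a pole whose order is the multiplicity, 2.

The point is a pole of order 2.


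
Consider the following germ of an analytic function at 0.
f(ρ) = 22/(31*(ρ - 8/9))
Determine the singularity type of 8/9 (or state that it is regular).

The denominator factor ρ - 8/9 vanishes at 8/9 and appears to the power 1; the numerator there equals 22/31, nonzero, and no other factor vanishes.
Hence a pole whose order is the multiplicity, 1.

The point is a pole of order 1.


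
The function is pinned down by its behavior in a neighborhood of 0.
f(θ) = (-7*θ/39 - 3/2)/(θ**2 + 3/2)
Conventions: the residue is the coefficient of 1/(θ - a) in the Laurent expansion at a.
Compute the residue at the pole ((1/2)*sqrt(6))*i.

The factor θ**2 + 3/2 splits as (θ - a)(θ - a') with a = ((1/2)*sqrt(6))*i, a' = -((1/2)*sqrt(6))*i. At the order-1 pole a set g(θ) = (θ - a)*f(θ) = [-7*θ/39 - 3/2] / (θ - a').
Simple pole: residue = g(a) at a = ((1/2)*sqrt(6))*i, which is (-7/78) + ((1/4)*sqrt(6))*i.

The residue is (-7/78) + ((1/4)*sqrt(6))*i.


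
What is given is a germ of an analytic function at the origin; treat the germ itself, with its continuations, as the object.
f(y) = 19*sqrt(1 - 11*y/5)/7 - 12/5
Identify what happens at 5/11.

The term (19/7)*sqrt(1 - y/(5/11)) has argument 1 - 5/11/(5/11) = 0 at 5/11: a square-root (algebraic, two-sheeted) branch point; the remaining terms are analytic or single-valued there.

The point is an algebraic (square-root) branch point.


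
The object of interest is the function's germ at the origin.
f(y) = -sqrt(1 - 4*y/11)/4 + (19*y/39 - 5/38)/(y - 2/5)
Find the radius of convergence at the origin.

The radius of convergence is 2/5.

Denominator factor (y - 2/5): pole of order 1 at 2/5, modulus 2/5.
Branch term (-1/4)*sqrt(1 - y/(11/4)): its argument vanishes at y = 11/4, a square-root branch point, modulus 11/4.
The radius of convergence is the smallest modulus among the singular points: 2/5.


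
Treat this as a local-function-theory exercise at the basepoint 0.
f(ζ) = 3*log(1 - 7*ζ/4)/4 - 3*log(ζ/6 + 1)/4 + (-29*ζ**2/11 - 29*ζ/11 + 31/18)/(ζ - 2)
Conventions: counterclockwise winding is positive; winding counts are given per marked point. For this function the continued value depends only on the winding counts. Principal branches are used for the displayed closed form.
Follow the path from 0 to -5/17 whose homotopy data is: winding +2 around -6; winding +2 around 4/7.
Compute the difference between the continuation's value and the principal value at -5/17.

The rational part is single-valued and drops out of the difference; each branch term changes only by its own monodromy.
(3/4)*log(1 - ζ/(4/7)): each positive loop around 4/7 adds 2*pi*i to the log, so winding +2 contributes (3/4)*(2)*2*pi*i = (3)*pi*i.
(-3/4)*log(1 - ζ/(-6)): each positive loop around -6 adds 2*pi*i to the log, so winding +2 contributes (-3/4)*(2)*2*pi*i = -(3)*pi*i.
Summing the contributions at ζ = -5/17 gives 0.

Continued minus principal equals 0.


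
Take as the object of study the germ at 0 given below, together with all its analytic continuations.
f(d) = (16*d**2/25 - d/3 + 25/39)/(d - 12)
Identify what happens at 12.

The denominator factor d - 12 vanishes at 12 and appears to the power 1; the numerator there equals 86581/975, nonzero, and no other factor vanishes.
Hence a pole whose order is the multiplicity, 1.

The point is a pole of order 1.


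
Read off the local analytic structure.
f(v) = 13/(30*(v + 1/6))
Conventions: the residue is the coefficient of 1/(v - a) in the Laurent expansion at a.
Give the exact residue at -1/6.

At the order-1 pole -1/6 set g(v) = (v - (-1/6))*f(v) = 13/30.
Simple pole: residue = g(a) at a = -1/6, which is 13/30.

The residue is 13/30.


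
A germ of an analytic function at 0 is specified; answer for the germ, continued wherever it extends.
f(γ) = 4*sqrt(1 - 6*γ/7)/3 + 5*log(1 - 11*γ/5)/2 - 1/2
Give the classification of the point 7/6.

The term (4/3)*sqrt(1 - γ/(7/6)) has argument 1 - 7/6/(7/6) = 0 at 7/6: a square-root (algebraic, two-sheeted) branch point; the remaining terms are analytic or single-valued there.

The point is an algebraic (square-root) branch point.


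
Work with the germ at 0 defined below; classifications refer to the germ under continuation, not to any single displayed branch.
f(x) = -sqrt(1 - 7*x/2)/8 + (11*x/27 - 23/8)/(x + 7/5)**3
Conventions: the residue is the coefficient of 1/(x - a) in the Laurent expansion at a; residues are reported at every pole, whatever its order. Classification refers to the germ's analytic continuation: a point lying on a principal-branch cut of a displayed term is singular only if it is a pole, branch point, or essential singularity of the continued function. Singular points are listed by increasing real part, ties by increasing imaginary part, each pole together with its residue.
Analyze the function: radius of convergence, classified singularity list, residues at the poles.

Denominator factor (x + 7/5)^3: pole of order 3 at -7/5, modulus 7/5.
Branch term (-1/8)*sqrt(1 - x/(2/7)): its argument vanishes at x = 2/7, a square-root branch point, modulus 2/7.
The radius of convergence is the smallest modulus among the singular points: 2/7.
The branch term is analytic at -7/5 and contributes nothing to the residue; only the rational part matters.
At the order-3 pole -7/5 set g(x) = (x - (-7/5))^3*(rational part) = 11*x/27 - 23/8.
Order-3 pole: residue = g''(a)/2; g''(-7/5) = 0, so the residue is 0.
List the singular points by increasing real part (a conjugate pair: the negative imaginary part first).

Radius of convergence at 0: 2/7.
At -7/5: a pole of order 3; residue 0.
At 2/7: an algebraic (square-root) branch point.


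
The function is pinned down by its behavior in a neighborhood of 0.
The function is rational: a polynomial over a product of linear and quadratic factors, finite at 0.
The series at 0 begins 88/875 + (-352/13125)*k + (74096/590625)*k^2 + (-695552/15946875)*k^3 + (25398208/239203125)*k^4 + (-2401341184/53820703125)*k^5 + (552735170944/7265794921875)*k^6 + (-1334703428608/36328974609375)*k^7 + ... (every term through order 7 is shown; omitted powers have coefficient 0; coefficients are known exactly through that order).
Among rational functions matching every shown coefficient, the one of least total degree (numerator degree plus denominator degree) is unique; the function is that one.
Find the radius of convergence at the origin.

The radius of convergence is -1/9 + (1/18)*sqrt(814).

No rational of total degree below 6 reproduces all 8 coefficients; solving the [0/6] Pade equations on them gives f(k) = -11/(7*(k**2 - 2*k/9 - 5/2)**3), whose expansion matches every shown term.
Denominator factor (k**2 - 2*k/9 - 5/2)^3: discriminant 814/81, real irrational roots 1/9 + (1/18)*sqrt(814) and 1/9 - (1/18)*sqrt(814); poles of order 3, moduli 1/9 + (1/18)*sqrt(814) and -1/9 + (1/18)*sqrt(814).
The radius of convergence is the smallest modulus among the singular points: -1/9 + (1/18)*sqrt(814).


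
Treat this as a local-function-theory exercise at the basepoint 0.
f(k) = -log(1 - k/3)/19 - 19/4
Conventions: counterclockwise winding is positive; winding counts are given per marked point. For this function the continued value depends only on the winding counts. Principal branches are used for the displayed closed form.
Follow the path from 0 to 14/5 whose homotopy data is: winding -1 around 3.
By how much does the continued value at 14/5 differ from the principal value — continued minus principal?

Continued minus principal equals (2/19)*pi*i.

The rational part is single-valued and drops out of the difference; each branch term changes only by its own monodromy.
(-1/19)*log(1 - k/(3)): each positive loop around 3 adds 2*pi*i to the log, so winding -1 contributes (-1/19)*(-1)*2*pi*i = (2/19)*pi*i.
Summing the contributions at k = 14/5 gives (2/19)*pi*i.


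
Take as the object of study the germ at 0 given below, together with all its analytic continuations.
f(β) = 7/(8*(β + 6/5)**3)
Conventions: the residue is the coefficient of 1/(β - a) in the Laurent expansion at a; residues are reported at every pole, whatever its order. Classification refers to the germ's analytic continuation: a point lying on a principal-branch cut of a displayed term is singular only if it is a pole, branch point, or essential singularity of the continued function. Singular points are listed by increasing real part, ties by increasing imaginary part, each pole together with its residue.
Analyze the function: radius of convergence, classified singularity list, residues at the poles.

Radius of convergence at 0: 6/5.
At -6/5: a pole of order 3; residue 0.

Denominator factor (β + 6/5)^3: pole of order 3 at -6/5, modulus 6/5.
The radius of convergence is the smallest modulus among the singular points: 6/5.
At the order-3 pole -6/5 set g(β) = (β - (-6/5))^3*f(β) = 7/8.
Order-3 pole: residue = g''(a)/2; g''(-6/5) = 0, so the residue is 0.
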